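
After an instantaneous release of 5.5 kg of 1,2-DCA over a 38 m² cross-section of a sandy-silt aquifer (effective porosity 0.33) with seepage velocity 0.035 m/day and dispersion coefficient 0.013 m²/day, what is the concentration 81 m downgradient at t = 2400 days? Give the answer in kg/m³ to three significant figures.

0.0206 kg/m³

For an instantaneous plane source, C(x,t) = M/(n_e·A·√(4πDt)) · exp(−(x−vt)²/(4Dt)), with n_e·A the pore (flow) area.
Plume center vt = 0.035 × 2400 = 84 m, so the well at 81 m is 3 m upgradient of the peak.
√(4πDt) = 19.80 m, giving peak height M/(n_e·A·√(4πDt)) = 5.5/(0.33 × 38 × 19.80) = 0.02215 kg/m³.
(x−vt)²/(4Dt) = (-3)²/(4 × 0.013 × 2400) = 0.07212; exp(−0.07212) = 0.9304.
C = 0.02215 × 0.9304 = 0.0206 kg/m³.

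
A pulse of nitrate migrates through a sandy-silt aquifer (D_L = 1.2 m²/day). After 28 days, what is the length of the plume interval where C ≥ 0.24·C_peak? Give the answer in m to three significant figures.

The plume is Gaussian with σ = √(2Dt) = √(2 × 1.2 × 28) = 8.198 m.
C/C_peak = exp(−Δx²/(2σ²)) = 0.24 ⇒ Δx = σ·√(−2 ln 0.24) = 8.198 × 1.689 = 13.85 m.
Width = 2Δx = 27.7 m.

27.7 m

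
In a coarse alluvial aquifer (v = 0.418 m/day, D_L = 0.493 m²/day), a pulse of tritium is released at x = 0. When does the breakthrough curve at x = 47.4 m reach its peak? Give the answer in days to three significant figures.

For the 1D instantaneous-source solution, setting ∂C/∂t = 0 at fixed x gives v²t² + 2Dt − x² = 0, so t = (√(D² + v²x²) − D)/v².
√(D² + v²x²) = √(0.493² + 0.418² × 47.4²) = 19.82; v² = 0.174724.
t = (19.82 − 0.493)/0.174724 = 111 days (vs. the pure-advection estimate x/v = 113 d).

111 days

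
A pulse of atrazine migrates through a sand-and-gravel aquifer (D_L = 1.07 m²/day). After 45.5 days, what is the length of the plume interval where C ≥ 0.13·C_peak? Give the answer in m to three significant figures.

The plume is Gaussian with σ = √(2Dt) = √(2 × 1.07 × 45.5) = 9.868 m.
C/C_peak = exp(−Δx²/(2σ²)) = 0.13 ⇒ Δx = σ·√(−2 ln 0.13) = 9.868 × 2.020 = 19.93 m.
Width = 2Δx = 39.9 m.

39.9 m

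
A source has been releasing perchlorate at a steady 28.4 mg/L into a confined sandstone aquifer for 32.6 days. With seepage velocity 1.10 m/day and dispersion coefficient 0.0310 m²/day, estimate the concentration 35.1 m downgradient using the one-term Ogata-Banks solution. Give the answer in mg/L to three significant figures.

For a continuous step input, C/C₀ ≈ ½·erfc((x−vt)/(2√(Dt))).
vt = 1.10 × 32.6 = 35.86 m and 2√(Dt) = 2√(0.0310 × 32.6) = 2.011 m.
Argument (x−vt)/(2√(Dt)) = (35.1 − 35.86)/2.011 = -0.3779; ½·erfc(-0.3779) = 0.7035.
C = 28.4 × 0.7035 = 20.0 mg/L.

20.0 mg/L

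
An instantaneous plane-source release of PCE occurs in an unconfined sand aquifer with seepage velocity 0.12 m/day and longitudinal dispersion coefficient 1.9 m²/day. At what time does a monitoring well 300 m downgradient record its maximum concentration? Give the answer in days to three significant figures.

For the 1D instantaneous-source solution, setting ∂C/∂t = 0 at fixed x gives v²t² + 2Dt − x² = 0, so t = (√(D² + v²x²) − D)/v².
√(D² + v²x²) = √(1.9² + 0.12² × 300²) = 36.05; v² = 0.0144.
t = (36.05 − 1.9)/0.0144 = 2370 days (vs. the pure-advection estimate x/v = 2500 d).

2370 days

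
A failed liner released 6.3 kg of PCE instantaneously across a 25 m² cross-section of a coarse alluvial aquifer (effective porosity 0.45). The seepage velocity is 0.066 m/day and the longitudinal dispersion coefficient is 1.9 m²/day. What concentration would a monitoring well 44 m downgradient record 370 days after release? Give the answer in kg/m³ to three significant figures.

0.00520 kg/m³

For an instantaneous plane source, C(x,t) = M/(n_e·A·√(4πDt)) · exp(−(x−vt)²/(4Dt)), with n_e·A the pore (flow) area.
Plume center vt = 0.066 × 370 = 24.42 m, so the well at 44 m is 19.58 m downgradient of the peak.
√(4πDt) = 93.99 m, giving peak height M/(n_e·A·√(4πDt)) = 6.3/(0.45 × 25 × 93.99) = 0.005958 kg/m³.
(x−vt)²/(4Dt) = (19.58)²/(4 × 1.9 × 370) = 0.1363; exp(−0.1363) = 0.8726.
C = 0.005958 × 0.8726 = 0.00520 kg/m³.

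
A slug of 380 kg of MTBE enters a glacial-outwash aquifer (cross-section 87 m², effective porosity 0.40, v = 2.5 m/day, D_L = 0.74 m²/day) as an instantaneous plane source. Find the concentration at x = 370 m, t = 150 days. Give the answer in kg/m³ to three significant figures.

For an instantaneous plane source, C(x,t) = M/(n_e·A·√(4πDt)) · exp(−(x−vt)²/(4Dt)), with n_e·A the pore (flow) area.
Plume center vt = 2.5 × 150 = 375 m, so the well at 370 m is 5 m upgradient of the peak.
√(4πDt) = 37.35 m, giving peak height M/(n_e·A·√(4πDt)) = 380/(0.40 × 87 × 37.35) = 0.2924 kg/m³.
(x−vt)²/(4Dt) = (-5)²/(4 × 0.74 × 150) = 0.05631; exp(−0.05631) = 0.9452.
C = 0.2924 × 0.9452 = 0.276 kg/m³.

0.276 kg/m³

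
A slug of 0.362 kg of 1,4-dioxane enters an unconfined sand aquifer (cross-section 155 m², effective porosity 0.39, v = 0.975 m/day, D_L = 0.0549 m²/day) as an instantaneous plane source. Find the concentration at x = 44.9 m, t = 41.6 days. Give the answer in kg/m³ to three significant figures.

For an instantaneous plane source, C(x,t) = M/(n_e·A·√(4πDt)) · exp(−(x−vt)²/(4Dt)), with n_e·A the pore (flow) area.
Plume center vt = 0.975 × 41.6 = 40.56 m, so the well at 44.9 m is 4.34 m downgradient of the peak.
√(4πDt) = 5.357 m, giving peak height M/(n_e·A·√(4πDt)) = 0.362/(0.39 × 155 × 5.357) = 0.001118 kg/m³.
(x−vt)²/(4Dt) = (4.34)²/(4 × 0.0549 × 41.6) = 2.062; exp(−2.062) = 0.1272.
C = 0.001118 × 0.1272 = 0.000142 kg/m³.

0.000142 kg/m³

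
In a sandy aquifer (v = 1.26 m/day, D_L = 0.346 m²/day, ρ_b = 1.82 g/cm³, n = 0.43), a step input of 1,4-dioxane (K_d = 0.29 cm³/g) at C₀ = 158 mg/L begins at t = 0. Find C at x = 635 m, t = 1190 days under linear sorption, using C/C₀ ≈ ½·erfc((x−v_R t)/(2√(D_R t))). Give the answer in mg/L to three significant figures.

Retardation factor R = 1 + ρ_b·K_d/n = 1 + 1.82 × 0.29/0.43 = 2.227.
Sorption retards both mechanisms: v_R = v/R = 0.5658 m/day, D_R = D/R = 0.1554 m²/day.
v_R·t = 0.5658 × 1190 = 673.302 m; 2√(D_R t) = 27.20 m; argument = (635 − 673.302)/27.20 = -1.408.
C = C₀ × ½·erfc(-1.408) = 158 × 0.9768 = 154 mg/L.

154 mg/L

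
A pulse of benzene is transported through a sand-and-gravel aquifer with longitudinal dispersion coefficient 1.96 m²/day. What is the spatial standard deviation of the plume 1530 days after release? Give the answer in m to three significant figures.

77.4 m

Dispersive spreading gives a Gaussian with σ² = 2Dt; advection only shifts the center.
σ = √(2 × 1.96 × 1530) = 77.4 m.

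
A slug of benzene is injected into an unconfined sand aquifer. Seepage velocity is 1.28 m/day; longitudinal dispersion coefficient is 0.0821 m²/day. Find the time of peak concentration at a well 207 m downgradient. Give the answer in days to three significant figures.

For the 1D instantaneous-source solution, setting ∂C/∂t = 0 at fixed x gives v²t² + 2Dt − x² = 0, so t = (√(D² + v²x²) − D)/v².
√(D² + v²x²) = √(0.0821² + 1.28² × 207²) = 265.0; v² = 1.6384.
t = (265.0 − 0.0821)/1.6384 = 162 days (vs. the pure-advection estimate x/v = 162 d).

162 days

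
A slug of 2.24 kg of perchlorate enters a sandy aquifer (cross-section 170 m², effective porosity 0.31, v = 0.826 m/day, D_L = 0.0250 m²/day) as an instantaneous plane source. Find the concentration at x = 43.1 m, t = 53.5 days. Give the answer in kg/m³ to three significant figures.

For an instantaneous plane source, C(x,t) = M/(n_e·A·√(4πDt)) · exp(−(x−vt)²/(4Dt)), with n_e·A the pore (flow) area.
Plume center vt = 0.826 × 53.5 = 44.191 m, so the well at 43.1 m is 1.091 m upgradient of the peak.
√(4πDt) = 4.100 m, giving peak height M/(n_e·A·√(4πDt)) = 2.24/(0.31 × 170 × 4.100) = 0.01037 kg/m³.
(x−vt)²/(4Dt) = (-1.091)²/(4 × 0.0250 × 53.5) = 0.2225; exp(−0.2225) = 0.8005.
C = 0.01037 × 0.8005 = 0.00830 kg/m³.

0.00830 kg/m³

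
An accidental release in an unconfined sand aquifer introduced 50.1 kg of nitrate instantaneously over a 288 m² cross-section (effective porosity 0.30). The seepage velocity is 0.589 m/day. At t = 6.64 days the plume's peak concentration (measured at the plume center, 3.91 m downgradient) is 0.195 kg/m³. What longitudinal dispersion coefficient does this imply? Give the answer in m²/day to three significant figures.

At the plume center C_max = M/(n_e·A·√(4πDt)), so D = M²/(4πt·(n_e·A·C_max)²).
n_e·A·C_max = 0.30 × 288 × 0.195 = 16.85 kg/m.
D = 50.1²/(4π × 6.64 × 16.85²) = 0.106 m²/day.

0.106 m²/day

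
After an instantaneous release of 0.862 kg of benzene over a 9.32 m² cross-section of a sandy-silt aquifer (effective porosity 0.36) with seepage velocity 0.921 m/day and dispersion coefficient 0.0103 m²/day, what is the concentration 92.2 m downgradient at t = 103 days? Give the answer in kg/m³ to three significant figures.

For an instantaneous plane source, C(x,t) = M/(n_e·A·√(4πDt)) · exp(−(x−vt)²/(4Dt)), with n_e·A the pore (flow) area.
Plume center vt = 0.921 × 103 = 94.863 m, so the well at 92.2 m is 2.663 m upgradient of the peak.
√(4πDt) = 3.651 m, giving peak height M/(n_e·A·√(4πDt)) = 0.862/(0.36 × 9.32 × 3.651) = 0.07037 kg/m³.
(x−vt)²/(4Dt) = (-2.663)²/(4 × 0.0103 × 103) = 1.671; exp(−1.671) = 0.1881.
C = 0.07037 × 0.1881 = 0.0132 kg/m³.

0.0132 kg/m³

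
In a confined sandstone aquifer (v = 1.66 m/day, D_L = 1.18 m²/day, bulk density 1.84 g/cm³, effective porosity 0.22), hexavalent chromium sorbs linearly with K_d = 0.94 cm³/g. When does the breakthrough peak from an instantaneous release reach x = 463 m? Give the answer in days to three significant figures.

Retardation factor R = 1 + ρ_b·K_d/n = 1 + 1.84 × 0.94/0.22 = 8.862.
Sorption retards both mechanisms: v_R = v/R = 0.1873 m/day, D_R = D/R = 0.1332 m²/day.
Peak time from v_R²t² + 2D_R t − x² = 0: t = (√(D_R² + v_R²x²) − D_R)/v_R².
√(D_R² + v_R²x²) = √(0.1332² + 0.1873² × 463²) = 86.72; v_R² = 0.03508.
t = (86.72 − 0.1332)/0.03508 = 2470 days.

2470 days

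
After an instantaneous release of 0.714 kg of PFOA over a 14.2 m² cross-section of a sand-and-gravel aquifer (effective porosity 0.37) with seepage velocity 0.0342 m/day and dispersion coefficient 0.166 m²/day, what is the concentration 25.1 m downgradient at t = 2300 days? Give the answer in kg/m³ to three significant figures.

0.000300 kg/m³

For an instantaneous plane source, C(x,t) = M/(n_e·A·√(4πDt)) · exp(−(x−vt)²/(4Dt)), with n_e·A the pore (flow) area.
Plume center vt = 0.0342 × 2300 = 78.66 m, so the well at 25.1 m is 53.56 m upgradient of the peak.
√(4πDt) = 69.27 m, giving peak height M/(n_e·A·√(4πDt)) = 0.714/(0.37 × 14.2 × 69.27) = 0.001962 kg/m³.
(x−vt)²/(4Dt) = (-53.56)²/(4 × 0.166 × 2300) = 1.878; exp(−1.878) = 0.1529.
C = 0.001962 × 0.1529 = 0.000300 kg/m³.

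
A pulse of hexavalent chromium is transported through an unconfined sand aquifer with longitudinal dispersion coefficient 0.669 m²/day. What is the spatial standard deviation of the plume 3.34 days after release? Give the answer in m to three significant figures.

2.11 m

Dispersive spreading gives a Gaussian with σ² = 2Dt; advection only shifts the center.
σ = √(2 × 0.669 × 3.34) = 2.11 m.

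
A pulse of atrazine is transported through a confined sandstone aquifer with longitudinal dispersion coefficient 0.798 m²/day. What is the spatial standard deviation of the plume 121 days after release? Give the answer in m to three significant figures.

Dispersive spreading gives a Gaussian with σ² = 2Dt; advection only shifts the center.
σ = √(2 × 0.798 × 121) = 13.9 m.

13.9 m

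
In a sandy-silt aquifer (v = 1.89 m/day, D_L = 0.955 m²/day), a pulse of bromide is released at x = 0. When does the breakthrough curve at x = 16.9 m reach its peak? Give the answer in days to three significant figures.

For the 1D instantaneous-source solution, setting ∂C/∂t = 0 at fixed x gives v²t² + 2Dt − x² = 0, so t = (√(D² + v²x²) − D)/v².
√(D² + v²x²) = √(0.955² + 1.89² × 16.9²) = 31.96; v² = 3.5721.
t = (31.96 − 0.955)/3.5721 = 8.68 days (vs. the pure-advection estimate x/v = 8.94 d).

8.68 days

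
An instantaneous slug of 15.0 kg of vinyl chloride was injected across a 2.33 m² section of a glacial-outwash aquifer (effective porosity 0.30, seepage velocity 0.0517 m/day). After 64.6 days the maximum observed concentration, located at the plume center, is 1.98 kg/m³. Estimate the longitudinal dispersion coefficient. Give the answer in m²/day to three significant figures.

0.145 m²/day

At the plume center C_max = M/(n_e·A·√(4πDt)), so D = M²/(4πt·(n_e·A·C_max)²).
n_e·A·C_max = 0.30 × 2.33 × 1.98 = 1.384 kg/m.
D = 15.0²/(4π × 64.6 × 1.384²) = 0.145 m²/day.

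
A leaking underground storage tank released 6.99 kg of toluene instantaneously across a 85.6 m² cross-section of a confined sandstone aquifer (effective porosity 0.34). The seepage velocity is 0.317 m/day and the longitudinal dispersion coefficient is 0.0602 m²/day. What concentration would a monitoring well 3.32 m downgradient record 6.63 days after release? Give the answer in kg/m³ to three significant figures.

0.0423 kg/m³

For an instantaneous plane source, C(x,t) = M/(n_e·A·√(4πDt)) · exp(−(x−vt)²/(4Dt)), with n_e·A the pore (flow) area.
Plume center vt = 0.317 × 6.63 = 2.10171 m, so the well at 3.32 m is 1.21829 m downgradient of the peak.
√(4πDt) = 2.240 m, giving peak height M/(n_e·A·√(4πDt)) = 6.99/(0.34 × 85.6 × 2.240) = 0.1072 kg/m³.
(x−vt)²/(4Dt) = (1.21829)²/(4 × 0.0602 × 6.63) = 0.9297; exp(−0.9297) = 0.3947.
C = 0.1072 × 0.3947 = 0.0423 kg/m³.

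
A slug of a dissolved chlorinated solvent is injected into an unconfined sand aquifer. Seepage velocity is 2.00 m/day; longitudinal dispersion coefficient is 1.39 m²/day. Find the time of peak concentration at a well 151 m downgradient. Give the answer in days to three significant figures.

75.2 days

For the 1D instantaneous-source solution, setting ∂C/∂t = 0 at fixed x gives v²t² + 2Dt − x² = 0, so t = (√(D² + v²x²) − D)/v².
√(D² + v²x²) = √(1.39² + 2.00² × 151²) = 302.0; v² = 4.
t = (302.0 − 1.39)/4 = 75.2 days (vs. the pure-advection estimate x/v = 75.5 d).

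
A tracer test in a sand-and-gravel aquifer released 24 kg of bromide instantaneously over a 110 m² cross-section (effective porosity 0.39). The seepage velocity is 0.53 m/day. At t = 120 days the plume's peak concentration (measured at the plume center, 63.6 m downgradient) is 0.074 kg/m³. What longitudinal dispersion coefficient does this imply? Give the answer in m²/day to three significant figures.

At the plume center C_max = M/(n_e·A·√(4πDt)), so D = M²/(4πt·(n_e·A·C_max)²).
n_e·A·C_max = 0.39 × 110 × 0.074 = 3.175 kg/m.
D = 24²/(4π × 120 × 3.175²) = 0.0379 m²/day.

0.0379 m²/day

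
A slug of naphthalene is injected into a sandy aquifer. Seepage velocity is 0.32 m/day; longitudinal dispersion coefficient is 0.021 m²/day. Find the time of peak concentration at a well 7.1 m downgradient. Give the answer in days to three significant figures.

22.0 days

For the 1D instantaneous-source solution, setting ∂C/∂t = 0 at fixed x gives v²t² + 2Dt − x² = 0, so t = (√(D² + v²x²) − D)/v².
√(D² + v²x²) = √(0.021² + 0.32² × 7.1²) = 2.272; v² = 0.1024.
t = (2.272 − 0.021)/0.1024 = 22.0 days (vs. the pure-advection estimate x/v = 22.2 d).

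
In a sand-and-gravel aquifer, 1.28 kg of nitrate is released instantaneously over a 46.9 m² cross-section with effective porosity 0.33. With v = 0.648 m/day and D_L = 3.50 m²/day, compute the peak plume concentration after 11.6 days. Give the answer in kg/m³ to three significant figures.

The peak of an instantaneous 1D plume sits at x = vt; there the Gaussian factor is 1 and C_max = M/(n_e·A·√(4πDt)), where n_e·A is the pore area the mass is dissolved in.
√(4πDt) = √(4π × 3.50 × 11.6) = 22.59 m, so C_max = 1.28/(0.33 × 46.9 × 22.59) = 0.00366 kg/m³.

0.00366 kg/m³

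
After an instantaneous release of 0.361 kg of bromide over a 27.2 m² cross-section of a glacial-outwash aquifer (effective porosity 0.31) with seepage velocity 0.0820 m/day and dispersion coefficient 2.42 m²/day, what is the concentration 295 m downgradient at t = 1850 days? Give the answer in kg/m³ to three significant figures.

For an instantaneous plane source, C(x,t) = M/(n_e·A·√(4πDt)) · exp(−(x−vt)²/(4Dt)), with n_e·A the pore (flow) area.
Plume center vt = 0.0820 × 1850 = 151.7 m, so the well at 295 m is 143.3 m downgradient of the peak.
√(4πDt) = 237.2 m, giving peak height M/(n_e·A·√(4πDt)) = 0.361/(0.31 × 27.2 × 237.2) = 0.0001805 kg/m³.
(x−vt)²/(4Dt) = (143.3)²/(4 × 2.42 × 1850) = 1.147; exp(−1.147) = 0.3176.
C = 0.0001805 × 0.3176 = 5.73e-05 kg/m³.

5.73e-05 kg/m³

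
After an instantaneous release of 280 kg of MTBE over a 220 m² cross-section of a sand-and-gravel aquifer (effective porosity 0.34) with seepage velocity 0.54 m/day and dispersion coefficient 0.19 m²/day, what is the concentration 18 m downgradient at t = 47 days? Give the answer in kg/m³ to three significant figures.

For an instantaneous plane source, C(x,t) = M/(n_e·A·√(4πDt)) · exp(−(x−vt)²/(4Dt)), with n_e·A the pore (flow) area.
Plume center vt = 0.54 × 47 = 25.38 m, so the well at 18 m is 7.38 m upgradient of the peak.
√(4πDt) = 10.59 m, giving peak height M/(n_e·A·√(4πDt)) = 280/(0.34 × 220 × 10.59) = 0.3535 kg/m³.
(x−vt)²/(4Dt) = (-7.38)²/(4 × 0.19 × 47) = 1.525; exp(−1.525) = 0.2176.
C = 0.3535 × 0.2176 = 0.0769 kg/m³.

0.0769 kg/m³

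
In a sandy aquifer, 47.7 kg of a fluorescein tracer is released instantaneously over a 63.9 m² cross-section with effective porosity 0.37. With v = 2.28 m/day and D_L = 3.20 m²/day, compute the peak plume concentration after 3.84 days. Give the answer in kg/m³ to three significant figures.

The peak of an instantaneous 1D plume sits at x = vt; there the Gaussian factor is 1 and C_max = M/(n_e·A·√(4πDt)), where n_e·A is the pore area the mass is dissolved in.
√(4πDt) = √(4π × 3.20 × 3.84) = 12.43 m, so C_max = 47.7/(0.37 × 63.9 × 12.43) = 0.162 kg/m³.

0.162 kg/m³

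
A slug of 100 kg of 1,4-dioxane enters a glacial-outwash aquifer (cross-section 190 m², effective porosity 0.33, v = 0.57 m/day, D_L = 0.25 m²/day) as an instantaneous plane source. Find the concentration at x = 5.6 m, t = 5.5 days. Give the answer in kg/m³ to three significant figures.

0.127 kg/m³

For an instantaneous plane source, C(x,t) = M/(n_e·A·√(4πDt)) · exp(−(x−vt)²/(4Dt)), with n_e·A the pore (flow) area.
Plume center vt = 0.57 × 5.5 = 3.135 m, so the well at 5.6 m is 2.465 m downgradient of the peak.
√(4πDt) = 4.157 m, giving peak height M/(n_e·A·√(4πDt)) = 100/(0.33 × 190 × 4.157) = 0.3837 kg/m³.
(x−vt)²/(4Dt) = (2.465)²/(4 × 0.25 × 5.5) = 1.105; exp(−1.105) = 0.3312.
C = 0.3837 × 0.3312 = 0.127 kg/m³.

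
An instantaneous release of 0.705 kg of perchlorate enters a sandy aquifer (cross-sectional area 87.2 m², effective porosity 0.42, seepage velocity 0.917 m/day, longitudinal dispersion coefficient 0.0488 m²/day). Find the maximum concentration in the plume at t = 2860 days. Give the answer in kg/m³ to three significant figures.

The peak of an instantaneous 1D plume sits at x = vt; there the Gaussian factor is 1 and C_max = M/(n_e·A·√(4πDt)), where n_e·A is the pore area the mass is dissolved in.
√(4πDt) = √(4π × 0.0488 × 2860) = 41.88 m, so C_max = 0.705/(0.42 × 87.2 × 41.88) = 0.000460 kg/m³.

0.000460 kg/m³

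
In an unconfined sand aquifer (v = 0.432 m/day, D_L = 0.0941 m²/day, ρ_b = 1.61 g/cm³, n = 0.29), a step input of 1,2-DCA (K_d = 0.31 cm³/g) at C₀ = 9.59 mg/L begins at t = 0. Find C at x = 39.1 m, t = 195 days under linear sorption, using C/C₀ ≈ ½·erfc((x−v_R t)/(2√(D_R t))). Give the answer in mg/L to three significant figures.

0.128 mg/L

Retardation factor R = 1 + ρ_b·K_d/n = 1 + 1.61 × 0.31/0.29 = 2.721.
Sorption retards both mechanisms: v_R = v/R = 0.1588 m/day, D_R = D/R = 0.03458 m²/day.
v_R·t = 0.1588 × 195 = 30.966 m; 2√(D_R t) = 5.193 m; argument = (39.1 − 30.966)/5.193 = 1.566.
C = C₀ × ½·erfc(1.566) = 9.59 × 0.01339 = 0.128 mg/L.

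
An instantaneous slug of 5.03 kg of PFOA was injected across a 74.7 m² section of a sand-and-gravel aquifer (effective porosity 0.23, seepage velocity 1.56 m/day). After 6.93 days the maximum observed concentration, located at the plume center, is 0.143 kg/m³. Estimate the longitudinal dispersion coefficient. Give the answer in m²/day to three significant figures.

0.0481 m²/day

At the plume center C_max = M/(n_e·A·√(4πDt)), so D = M²/(4πt·(n_e·A·C_max)²).
n_e·A·C_max = 0.23 × 74.7 × 0.143 = 2.457 kg/m.
D = 5.03²/(4π × 6.93 × 2.457²) = 0.0481 m²/day.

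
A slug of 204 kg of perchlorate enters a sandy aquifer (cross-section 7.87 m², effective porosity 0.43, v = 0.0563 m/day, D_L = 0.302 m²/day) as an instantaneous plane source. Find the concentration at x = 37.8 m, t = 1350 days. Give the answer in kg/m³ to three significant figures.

0.344 kg/m³

For an instantaneous plane source, C(x,t) = M/(n_e·A·√(4πDt)) · exp(−(x−vt)²/(4Dt)), with n_e·A the pore (flow) area.
Plume center vt = 0.0563 × 1350 = 76.005 m, so the well at 37.8 m is 38.205 m upgradient of the peak.
√(4πDt) = 71.58 m, giving peak height M/(n_e·A·√(4πDt)) = 204/(0.43 × 7.87 × 71.58) = 0.8422 kg/m³.
(x−vt)²/(4Dt) = (-38.205)²/(4 × 0.302 × 1350) = 0.8950; exp(−0.8950) = 0.4086.
C = 0.8422 × 0.4086 = 0.344 kg/m³.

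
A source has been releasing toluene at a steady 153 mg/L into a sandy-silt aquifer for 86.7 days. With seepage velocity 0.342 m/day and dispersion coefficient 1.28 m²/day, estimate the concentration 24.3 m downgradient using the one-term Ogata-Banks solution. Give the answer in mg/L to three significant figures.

98.0 mg/L

For a continuous step input, C/C₀ ≈ ½·erfc((x−vt)/(2√(Dt))).
vt = 0.342 × 86.7 = 29.6514 m and 2√(Dt) = 2√(1.28 × 86.7) = 21.07 m.
Argument (x−vt)/(2√(Dt)) = (24.3 − 29.6514)/21.07 = -0.2540; ½·erfc(-0.2540) = 0.6403.
C = 153 × 0.6403 = 98.0 mg/L.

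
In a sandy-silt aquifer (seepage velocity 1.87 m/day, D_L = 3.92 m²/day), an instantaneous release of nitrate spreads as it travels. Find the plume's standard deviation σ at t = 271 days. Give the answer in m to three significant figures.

46.1 m

Dispersive spreading gives a Gaussian with σ² = 2Dt; advection only shifts the center.
σ = √(2 × 3.92 × 271) = 46.1 m.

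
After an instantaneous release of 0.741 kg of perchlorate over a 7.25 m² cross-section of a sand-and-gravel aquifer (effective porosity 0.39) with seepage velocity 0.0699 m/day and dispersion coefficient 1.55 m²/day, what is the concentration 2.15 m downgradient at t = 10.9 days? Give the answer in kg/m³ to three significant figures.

0.0175 kg/m³

For an instantaneous plane source, C(x,t) = M/(n_e·A·√(4πDt)) · exp(−(x−vt)²/(4Dt)), with n_e·A the pore (flow) area.
Plume center vt = 0.0699 × 10.9 = 0.76191 m, so the well at 2.15 m is 1.38809 m downgradient of the peak.
√(4πDt) = 14.57 m, giving peak height M/(n_e·A·√(4πDt)) = 0.741/(0.39 × 7.25 × 14.57) = 0.01799 kg/m³.
(x−vt)²/(4Dt) = (1.38809)²/(4 × 1.55 × 10.9) = 0.02851; exp(−0.02851) = 0.9719.
C = 0.01799 × 0.9719 = 0.0175 kg/m³.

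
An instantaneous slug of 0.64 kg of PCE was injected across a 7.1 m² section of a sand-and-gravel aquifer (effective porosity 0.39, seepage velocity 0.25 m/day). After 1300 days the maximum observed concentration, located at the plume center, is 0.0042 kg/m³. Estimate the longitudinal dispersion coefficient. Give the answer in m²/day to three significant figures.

At the plume center C_max = M/(n_e·A·√(4πDt)), so D = M²/(4πt·(n_e·A·C_max)²).
n_e·A·C_max = 0.39 × 7.1 × 0.0042 = 0.01163 kg/m.
D = 0.64²/(4π × 1300 × 0.01163²) = 0.185 m²/day.

0.185 m²/day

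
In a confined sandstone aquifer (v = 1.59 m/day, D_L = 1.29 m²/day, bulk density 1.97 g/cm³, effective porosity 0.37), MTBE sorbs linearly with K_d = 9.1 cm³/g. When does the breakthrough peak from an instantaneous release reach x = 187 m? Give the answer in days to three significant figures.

5790 days

Retardation factor R = 1 + ρ_b·K_d/n = 1 + 1.97 × 9.1/0.37 = 49.45.
Sorption retards both mechanisms: v_R = v/R = 0.03215 m/day, D_R = D/R = 0.02609 m²/day.
Peak time from v_R²t² + 2D_R t − x² = 0: t = (√(D_R² + v_R²x²) − D_R)/v_R².
√(D_R² + v_R²x²) = √(0.02609² + 0.03215² × 187²) = 6.012; v_R² = 0.001034.
t = (6.012 − 0.02609)/0.001034 = 5790 days.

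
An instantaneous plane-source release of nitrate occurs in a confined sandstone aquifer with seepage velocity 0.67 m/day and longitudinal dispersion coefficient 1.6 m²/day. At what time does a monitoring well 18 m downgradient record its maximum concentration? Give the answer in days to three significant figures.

For the 1D instantaneous-source solution, setting ∂C/∂t = 0 at fixed x gives v²t² + 2Dt − x² = 0, so t = (√(D² + v²x²) − D)/v².
√(D² + v²x²) = √(1.6² + 0.67² × 18²) = 12.17; v² = 0.4489.
t = (12.17 − 1.6)/0.4489 = 23.5 days (vs. the pure-advection estimate x/v = 26.9 d).

23.5 days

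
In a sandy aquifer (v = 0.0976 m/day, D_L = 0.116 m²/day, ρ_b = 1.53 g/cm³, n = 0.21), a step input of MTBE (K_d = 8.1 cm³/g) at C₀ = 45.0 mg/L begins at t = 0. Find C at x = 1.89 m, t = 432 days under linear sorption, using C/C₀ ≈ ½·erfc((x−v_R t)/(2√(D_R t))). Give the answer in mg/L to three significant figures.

8.06 mg/L

Retardation factor R = 1 + ρ_b·K_d/n = 1 + 1.53 × 8.1/0.21 = 60.01.
Sorption retards both mechanisms: v_R = v/R = 0.001626 m/day, D_R = D/R = 0.001933 m²/day.
v_R·t = 0.001626 × 432 = 0.702432 m; 2√(D_R t) = 1.828 m; argument = (1.89 − 0.702432)/1.828 = 0.6497.
C = C₀ × ½·erfc(0.6497) = 45.0 × 0.1791 = 8.06 mg/L.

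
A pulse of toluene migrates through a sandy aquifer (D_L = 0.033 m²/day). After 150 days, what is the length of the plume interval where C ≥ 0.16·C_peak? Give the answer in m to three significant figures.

The plume is Gaussian with σ = √(2Dt) = √(2 × 0.033 × 150) = 3.146 m.
C/C_peak = exp(−Δx²/(2σ²)) = 0.16 ⇒ Δx = σ·√(−2 ln 0.16) = 3.146 × 1.914 = 6.021 m.
Width = 2Δx = 12.0 m.

12.0 m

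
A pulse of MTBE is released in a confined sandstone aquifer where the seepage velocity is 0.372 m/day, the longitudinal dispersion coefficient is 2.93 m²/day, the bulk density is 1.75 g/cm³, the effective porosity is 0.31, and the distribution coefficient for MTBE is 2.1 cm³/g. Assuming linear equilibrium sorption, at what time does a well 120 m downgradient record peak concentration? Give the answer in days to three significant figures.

Retardation factor R = 1 + ρ_b·K_d/n = 1 + 1.75 × 2.1/0.31 = 12.85.
Sorption retards both mechanisms: v_R = v/R = 0.02895 m/day, D_R = D/R = 0.2280 m²/day.
Peak time from v_R²t² + 2D_R t − x² = 0: t = (√(D_R² + v_R²x²) − D_R)/v_R².
√(D_R² + v_R²x²) = √(0.2280² + 0.02895² × 120²) = 3.481; v_R² = 0.0008381.
t = (3.481 − 0.2280)/0.0008381 = 3880 days.

3880 days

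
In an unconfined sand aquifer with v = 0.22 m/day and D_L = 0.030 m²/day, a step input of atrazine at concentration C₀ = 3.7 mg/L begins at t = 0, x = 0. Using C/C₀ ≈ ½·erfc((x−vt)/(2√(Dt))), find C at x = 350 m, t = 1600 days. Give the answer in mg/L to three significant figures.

2.15 mg/L

For a continuous step input, C/C₀ ≈ ½·erfc((x−vt)/(2√(Dt))).
vt = 0.22 × 1600 = 352 m and 2√(Dt) = 2√(0.030 × 1600) = 13.86 m.
Argument (x−vt)/(2√(Dt)) = (350 − 352)/13.86 = -0.1443; ½·erfc(-0.1443) = 0.5809.
C = 3.7 × 0.5809 = 2.15 mg/L.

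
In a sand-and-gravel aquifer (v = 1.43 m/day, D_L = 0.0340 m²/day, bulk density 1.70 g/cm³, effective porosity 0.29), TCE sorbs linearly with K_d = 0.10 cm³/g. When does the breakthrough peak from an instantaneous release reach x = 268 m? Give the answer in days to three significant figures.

297 days

Retardation factor R = 1 + ρ_b·K_d/n = 1 + 1.70 × 0.10/0.29 = 1.586.
Sorption retards both mechanisms: v_R = v/R = 0.9016 m/day, D_R = D/R = 0.02144 m²/day.
Peak time from v_R²t² + 2D_R t − x² = 0: t = (√(D_R² + v_R²x²) − D_R)/v_R².
√(D_R² + v_R²x²) = √(0.02144² + 0.9016² × 268²) = 241.6; v_R² = 0.8129.
t = (241.6 − 0.02144)/0.8129 = 297 days.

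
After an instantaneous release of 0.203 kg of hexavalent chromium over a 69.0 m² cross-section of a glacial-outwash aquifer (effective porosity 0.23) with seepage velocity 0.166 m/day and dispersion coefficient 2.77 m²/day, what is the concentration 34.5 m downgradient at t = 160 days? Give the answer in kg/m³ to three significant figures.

0.000165 kg/m³

For an instantaneous plane source, C(x,t) = M/(n_e·A·√(4πDt)) · exp(−(x−vt)²/(4Dt)), with n_e·A the pore (flow) area.
Plume center vt = 0.166 × 160 = 26.56 m, so the well at 34.5 m is 7.94 m downgradient of the peak.
√(4πDt) = 74.63 m, giving peak height M/(n_e·A·√(4πDt)) = 0.203/(0.23 × 69.0 × 74.63) = 0.0001714 kg/m³.
(x−vt)²/(4Dt) = (7.94)²/(4 × 2.77 × 160) = 0.03556; exp(−0.03556) = 0.9651.
C = 0.0001714 × 0.9651 = 0.000165 kg/m³.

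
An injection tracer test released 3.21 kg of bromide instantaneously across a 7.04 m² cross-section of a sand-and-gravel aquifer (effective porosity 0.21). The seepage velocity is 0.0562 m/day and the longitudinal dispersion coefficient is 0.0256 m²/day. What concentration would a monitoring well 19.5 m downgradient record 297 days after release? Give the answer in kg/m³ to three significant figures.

0.171 kg/m³

For an instantaneous plane source, C(x,t) = M/(n_e·A·√(4πDt)) · exp(−(x−vt)²/(4Dt)), with n_e·A the pore (flow) area.
Plume center vt = 0.0562 × 297 = 16.6914 m, so the well at 19.5 m is 2.8086 m downgradient of the peak.
√(4πDt) = 9.775 m, giving peak height M/(n_e·A·√(4πDt)) = 3.21/(0.21 × 7.04 × 9.775) = 0.2221 kg/m³.
(x−vt)²/(4Dt) = (2.8086)²/(4 × 0.0256 × 297) = 0.2594; exp(−0.2594) = 0.7715.
C = 0.2221 × 0.7715 = 0.171 kg/m³.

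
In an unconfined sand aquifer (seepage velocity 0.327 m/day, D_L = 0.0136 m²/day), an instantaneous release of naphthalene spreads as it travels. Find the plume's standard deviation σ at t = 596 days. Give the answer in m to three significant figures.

4.03 m

Dispersive spreading gives a Gaussian with σ² = 2Dt; advection only shifts the center.
σ = √(2 × 0.0136 × 596) = 4.03 m.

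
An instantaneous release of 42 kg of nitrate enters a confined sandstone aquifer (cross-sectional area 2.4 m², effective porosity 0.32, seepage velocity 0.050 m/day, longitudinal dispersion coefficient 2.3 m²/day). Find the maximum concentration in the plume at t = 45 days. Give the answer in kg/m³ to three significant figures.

The peak of an instantaneous 1D plume sits at x = vt; there the Gaussian factor is 1 and C_max = M/(n_e·A·√(4πDt)), where n_e·A is the pore area the mass is dissolved in.
√(4πDt) = √(4π × 2.3 × 45) = 36.06 m, so C_max = 42/(0.32 × 2.4 × 36.06) = 1.52 kg/m³.

1.52 kg/m³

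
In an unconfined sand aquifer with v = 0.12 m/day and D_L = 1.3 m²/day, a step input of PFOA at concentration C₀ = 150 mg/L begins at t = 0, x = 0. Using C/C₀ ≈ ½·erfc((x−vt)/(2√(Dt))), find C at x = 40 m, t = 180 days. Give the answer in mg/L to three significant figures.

29.6 mg/L

For a continuous step input, C/C₀ ≈ ½·erfc((x−vt)/(2√(Dt))).
vt = 0.12 × 180 = 21.6 m and 2√(Dt) = 2√(1.3 × 180) = 30.59 m.
Argument (x−vt)/(2√(Dt)) = (40 − 21.6)/30.59 = 0.6015; ½·erfc(0.6015) = 0.1975.
C = 150 × 0.1975 = 29.6 mg/L.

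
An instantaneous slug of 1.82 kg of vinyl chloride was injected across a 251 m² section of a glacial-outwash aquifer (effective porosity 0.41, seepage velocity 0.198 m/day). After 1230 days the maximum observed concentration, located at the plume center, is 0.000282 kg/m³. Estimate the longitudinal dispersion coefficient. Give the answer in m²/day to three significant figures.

At the plume center C_max = M/(n_e·A·√(4πDt)), so D = M²/(4πt·(n_e·A·C_max)²).
n_e·A·C_max = 0.41 × 251 × 0.000282 = 0.02902 kg/m.
D = 1.82²/(4π × 1230 × 0.02902²) = 0.254 m²/day.

0.254 m²/day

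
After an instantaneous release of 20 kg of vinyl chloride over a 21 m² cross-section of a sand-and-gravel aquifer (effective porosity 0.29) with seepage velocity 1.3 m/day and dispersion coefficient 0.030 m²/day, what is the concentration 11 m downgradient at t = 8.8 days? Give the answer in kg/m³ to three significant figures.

For an instantaneous plane source, C(x,t) = M/(n_e·A·√(4πDt)) · exp(−(x−vt)²/(4Dt)), with n_e·A the pore (flow) area.
Plume center vt = 1.3 × 8.8 = 11.44 m, so the well at 11 m is 0.44 m upgradient of the peak.
√(4πDt) = 1.821 m, giving peak height M/(n_e·A·√(4πDt)) = 20/(0.29 × 21 × 1.821) = 1.803 kg/m³.
(x−vt)²/(4Dt) = (-0.44)²/(4 × 0.030 × 8.8) = 0.1833; exp(−0.1833) = 0.8325.
C = 1.803 × 0.8325 = 1.50 kg/m³.

1.50 kg/m³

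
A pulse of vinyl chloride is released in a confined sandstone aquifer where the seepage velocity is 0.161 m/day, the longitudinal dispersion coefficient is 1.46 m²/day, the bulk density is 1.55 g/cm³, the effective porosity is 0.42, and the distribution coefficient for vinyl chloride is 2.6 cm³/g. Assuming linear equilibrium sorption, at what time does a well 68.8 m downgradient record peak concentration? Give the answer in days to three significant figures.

3970 days

Retardation factor R = 1 + ρ_b·K_d/n = 1 + 1.55 × 2.6/0.42 = 10.60.
Sorption retards both mechanisms: v_R = v/R = 0.01519 m/day, D_R = D/R = 0.1377 m²/day.
Peak time from v_R²t² + 2D_R t − x² = 0: t = (√(D_R² + v_R²x²) − D_R)/v_R².
√(D_R² + v_R²x²) = √(0.1377² + 0.01519² × 68.8²) = 1.054; v_R² = 0.0002307.
t = (1.054 − 0.1377)/0.0002307 = 3970 days.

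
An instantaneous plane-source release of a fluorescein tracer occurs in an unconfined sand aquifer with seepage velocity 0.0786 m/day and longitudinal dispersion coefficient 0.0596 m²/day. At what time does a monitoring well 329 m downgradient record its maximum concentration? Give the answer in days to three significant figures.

4180 days

For the 1D instantaneous-source solution, setting ∂C/∂t = 0 at fixed x gives v²t² + 2Dt − x² = 0, so t = (√(D² + v²x²) − D)/v².
√(D² + v²x²) = √(0.0596² + 0.0786² × 329²) = 25.86; v² = 0.00617796.
t = (25.86 − 0.0596)/0.00617796 = 4180 days (vs. the pure-advection estimate x/v = 4190 d).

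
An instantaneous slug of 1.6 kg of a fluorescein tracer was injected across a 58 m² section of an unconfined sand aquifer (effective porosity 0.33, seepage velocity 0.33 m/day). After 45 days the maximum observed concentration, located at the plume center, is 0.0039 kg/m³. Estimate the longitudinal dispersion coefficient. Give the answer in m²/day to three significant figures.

0.812 m²/day

At the plume center C_max = M/(n_e·A·√(4πDt)), so D = M²/(4πt·(n_e·A·C_max)²).
n_e·A·C_max = 0.33 × 58 × 0.0039 = 0.07465 kg/m.
D = 1.6²/(4π × 45 × 0.07465²) = 0.812 m²/day.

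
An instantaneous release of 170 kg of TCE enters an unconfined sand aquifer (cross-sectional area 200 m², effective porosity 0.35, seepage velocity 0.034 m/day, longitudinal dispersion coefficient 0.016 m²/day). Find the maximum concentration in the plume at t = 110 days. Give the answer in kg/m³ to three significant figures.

The peak of an instantaneous 1D plume sits at x = vt; there the Gaussian factor is 1 and C_max = M/(n_e·A·√(4πDt)), where n_e·A is the pore area the mass is dissolved in.
√(4πDt) = √(4π × 0.016 × 110) = 4.703 m, so C_max = 170/(0.35 × 200 × 4.703) = 0.516 kg/m³.

0.516 kg/m³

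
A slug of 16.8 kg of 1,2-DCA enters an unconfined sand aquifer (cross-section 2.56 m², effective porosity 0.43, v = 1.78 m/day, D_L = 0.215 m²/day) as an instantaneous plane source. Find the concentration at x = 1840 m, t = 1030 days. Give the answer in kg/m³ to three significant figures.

For an instantaneous plane source, C(x,t) = M/(n_e·A·√(4πDt)) · exp(−(x−vt)²/(4Dt)), with n_e·A the pore (flow) area.
Plume center vt = 1.78 × 1030 = 1833.4 m, so the well at 1840 m is 6.6 m downgradient of the peak.
√(4πDt) = 52.75 m, giving peak height M/(n_e·A·√(4πDt)) = 16.8/(0.43 × 2.56 × 52.75) = 0.2893 kg/m³.
(x−vt)²/(4Dt) = (6.6)²/(4 × 0.215 × 1030) = 0.04918; exp(−0.04918) = 0.9520.
C = 0.2893 × 0.9520 = 0.275 kg/m³.

0.275 kg/m³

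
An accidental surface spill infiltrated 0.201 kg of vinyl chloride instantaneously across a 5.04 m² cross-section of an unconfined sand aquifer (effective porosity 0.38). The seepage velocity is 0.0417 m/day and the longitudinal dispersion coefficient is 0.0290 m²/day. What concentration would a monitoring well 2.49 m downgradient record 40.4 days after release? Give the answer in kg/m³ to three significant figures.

For an instantaneous plane source, C(x,t) = M/(n_e·A·√(4πDt)) · exp(−(x−vt)²/(4Dt)), with n_e·A the pore (flow) area.
Plume center vt = 0.0417 × 40.4 = 1.68468 m, so the well at 2.49 m is 0.80532 m downgradient of the peak.
√(4πDt) = 3.837 m, giving peak height M/(n_e·A·√(4πDt)) = 0.201/(0.38 × 5.04 × 3.837) = 0.02735 kg/m³.
(x−vt)²/(4Dt) = (0.80532)²/(4 × 0.0290 × 40.4) = 0.1384; exp(−0.1384) = 0.8708.
C = 0.02735 × 0.8708 = 0.0238 kg/m³.

0.0238 kg/m³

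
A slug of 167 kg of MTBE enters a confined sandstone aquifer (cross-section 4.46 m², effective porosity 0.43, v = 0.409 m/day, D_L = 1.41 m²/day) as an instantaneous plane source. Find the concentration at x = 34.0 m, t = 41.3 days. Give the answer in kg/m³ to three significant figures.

0.916 kg/m³

For an instantaneous plane source, C(x,t) = M/(n_e·A·√(4πDt)) · exp(−(x−vt)²/(4Dt)), with n_e·A the pore (flow) area.
Plume center vt = 0.409 × 41.3 = 16.8917 m, so the well at 34.0 m is 17.1083 m downgradient of the peak.
√(4πDt) = 27.05 m, giving peak height M/(n_e·A·√(4πDt)) = 167/(0.43 × 4.46 × 27.05) = 3.219 kg/m³.
(x−vt)²/(4Dt) = (17.1083)²/(4 × 1.41 × 41.3) = 1.257; exp(−1.257) = 0.2845.
C = 3.219 × 0.2845 = 0.916 kg/m³.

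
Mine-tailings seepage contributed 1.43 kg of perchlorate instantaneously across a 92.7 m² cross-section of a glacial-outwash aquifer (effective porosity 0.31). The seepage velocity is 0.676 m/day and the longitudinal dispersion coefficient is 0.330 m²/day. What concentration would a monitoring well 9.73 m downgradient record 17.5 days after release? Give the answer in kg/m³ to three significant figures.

0.00483 kg/m³

For an instantaneous plane source, C(x,t) = M/(n_e·A·√(4πDt)) · exp(−(x−vt)²/(4Dt)), with n_e·A the pore (flow) area.
Plume center vt = 0.676 × 17.5 = 11.83 m, so the well at 9.73 m is 2.1 m upgradient of the peak.
√(4πDt) = 8.519 m, giving peak height M/(n_e·A·√(4πDt)) = 1.43/(0.31 × 92.7 × 8.519) = 0.005841 kg/m³.
(x−vt)²/(4Dt) = (-2.1)²/(4 × 0.330 × 17.5) = 0.1909; exp(−0.1909) = 0.8262.
C = 0.005841 × 0.8262 = 0.00483 kg/m³.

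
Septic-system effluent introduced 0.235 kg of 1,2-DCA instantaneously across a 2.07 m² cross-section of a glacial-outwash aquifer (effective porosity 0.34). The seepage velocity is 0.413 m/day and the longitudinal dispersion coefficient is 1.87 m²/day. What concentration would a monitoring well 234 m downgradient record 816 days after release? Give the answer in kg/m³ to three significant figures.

For an instantaneous plane source, C(x,t) = M/(n_e·A·√(4πDt)) · exp(−(x−vt)²/(4Dt)), with n_e·A the pore (flow) area.
Plume center vt = 0.413 × 816 = 337.008 m, so the well at 234 m is 103.008 m upgradient of the peak.
√(4πDt) = 138.5 m, giving peak height M/(n_e·A·√(4πDt)) = 0.235/(0.34 × 2.07 × 138.5) = 0.002411 kg/m³.
(x−vt)²/(4Dt) = (-103.008)²/(4 × 1.87 × 816) = 1.738; exp(−1.738) = 0.1759.
C = 0.002411 × 0.1759 = 0.000424 kg/m³.

0.000424 kg/m³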